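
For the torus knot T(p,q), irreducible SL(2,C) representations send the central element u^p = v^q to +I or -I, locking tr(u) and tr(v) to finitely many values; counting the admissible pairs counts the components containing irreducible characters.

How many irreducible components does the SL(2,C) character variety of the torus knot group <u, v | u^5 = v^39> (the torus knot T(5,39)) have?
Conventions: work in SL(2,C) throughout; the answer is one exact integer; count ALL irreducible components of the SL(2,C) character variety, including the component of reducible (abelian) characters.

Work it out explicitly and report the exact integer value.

For T(5,39): irreducibility forces the central element u^5 = v^39 to one of +I, -I.
So on each irreducible component the traces are pinned: tr(u) = 2*cos(pi*alpha/5) with 1 <= alpha <= 4, tr(v) = 2*cos(pi*beta/39) with 1 <= beta <= 38.
The two central values (-1)^alpha I and (-1)^beta I must be the same matrix, so alpha and beta share a parity.
count pairs: odd alpha (2 choices) x odd beta (19), plus even alpha (2) x even beta (19): 2*19 + 2*19 = 76.
That is 76 components of irreducible characters, and with the reducible (abelian) component the total is 77.

77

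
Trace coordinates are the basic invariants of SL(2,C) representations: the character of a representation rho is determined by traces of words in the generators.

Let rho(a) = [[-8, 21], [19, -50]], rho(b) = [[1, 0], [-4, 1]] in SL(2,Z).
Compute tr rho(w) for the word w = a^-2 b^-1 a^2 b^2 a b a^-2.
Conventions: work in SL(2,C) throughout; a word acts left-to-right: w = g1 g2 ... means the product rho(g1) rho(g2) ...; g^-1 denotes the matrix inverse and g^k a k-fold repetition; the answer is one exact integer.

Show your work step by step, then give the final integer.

-18036565291474

rho(a^-1) = [[-50, -21], [-19, -8]]
... * rho(a^-1) = [[-50, -21], [-19, -8]]  ->  [[2899, 1218], [1102, 463]]
... * rho(b^-1) = [[1, 0], [4, 1]]  ->  [[7771, 1218], [2954, 463]]
... * rho(a) = [[-8, 21], [19, -50]]  ->  [[-39026, 102291], [-14835, 38884]]
... * rho(a) = [[-8, 21], [19, -50]]  ->  [[2255737, -5934096], [857476, -2255735]]
... * rho(b) = [[1, 0], [-4, 1]]  ->  [[25992121, -5934096], [9880416, -2255735]]
... * rho(b) = [[1, 0], [-4, 1]]  ->  [[49728505, -5934096], [18903356, -2255735]]
... * rho(a) = [[-8, 21], [19, -50]]  ->  [[-510575864, 1341003405], [-194085813, 509757226]]
... * rho(b) = [[1, 0], [-4, 1]]  ->  [[-5874589484, 1341003405], [-2233114717, 509757226]]
... * rho(a^-1) = [[-50, -21], [-19, -8]]  ->  [[268250409505, 112638351924], [101970348556, 42817351249]]
... * rho(a^-1) = [[-50, -21], [-19, -8]]  ->  [[-15552649161806, -6534365414997], [-5912047101531, -2483916129668]]
tr = -15552649161806 + -2483916129668 = -18036565291474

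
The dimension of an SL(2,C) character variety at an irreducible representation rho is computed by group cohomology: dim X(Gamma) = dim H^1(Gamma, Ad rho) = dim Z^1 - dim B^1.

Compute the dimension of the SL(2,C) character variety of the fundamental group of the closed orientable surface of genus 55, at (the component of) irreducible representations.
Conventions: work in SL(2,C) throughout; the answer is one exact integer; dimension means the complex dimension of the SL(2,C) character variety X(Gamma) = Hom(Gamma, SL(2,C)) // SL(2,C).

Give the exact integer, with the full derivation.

The genus-55 surface group: 2g = 110 generators, one relator prod [a_i, b_i].
Before the relator condition, cocycle space has dim 3*110 = 330.
H^2 = coker(d_2) is dual to H^0 = 0 at irreducible rho (Poincare duality), so d_2 is onto: dim Z^1 = 327.
Coboundaries contribute dim B^1 = 3 (injective at irreducible rho).
dim X = dim H^1 = 327 - 3 = 324.

324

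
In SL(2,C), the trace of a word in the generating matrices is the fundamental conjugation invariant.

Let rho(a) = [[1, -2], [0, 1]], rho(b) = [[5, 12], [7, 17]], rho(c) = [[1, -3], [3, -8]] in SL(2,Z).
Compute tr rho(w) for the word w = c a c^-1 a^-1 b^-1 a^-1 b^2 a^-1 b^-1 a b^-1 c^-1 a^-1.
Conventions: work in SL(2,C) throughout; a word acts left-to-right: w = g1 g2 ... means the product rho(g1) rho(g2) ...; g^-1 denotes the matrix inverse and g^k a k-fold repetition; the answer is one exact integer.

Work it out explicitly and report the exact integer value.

rho(c) = [[1, -3], [3, -8]]
... * rho(a) = [[1, -2], [0, 1]]  ->  [[1, -5], [3, -14]]
... * rho(c^-1) = [[-8, 3], [-3, 1]]  ->  [[7, -2], [18, -5]]
... * rho(a^-1) = [[1, 2], [0, 1]]  ->  [[7, 12], [18, 31]]
... * rho(b^-1) = [[17, -12], [-7, 5]]  ->  [[35, -24], [89, -61]]
... * rho(a^-1) = [[1, 2], [0, 1]]  ->  [[35, 46], [89, 117]]
... * rho(b) = [[5, 12], [7, 17]]  ->  [[497, 1202], [1264, 3057]]
... * rho(b) = [[5, 12], [7, 17]]  ->  [[10899, 26398], [27719, 67137]]
... * rho(a^-1) = [[1, 2], [0, 1]]  ->  [[10899, 48196], [27719, 122575]]
... * rho(b^-1) = [[17, -12], [-7, 5]]  ->  [[-152089, 110192], [-386802, 280247]]
... * rho(a) = [[1, -2], [0, 1]]  ->  [[-152089, 414370], [-386802, 1053851]]
... * rho(b^-1) = [[17, -12], [-7, 5]]  ->  [[-5486103, 3896918], [-13952591, 9910879]]
... * rho(c^-1) = [[-8, 3], [-3, 1]]  ->  [[32198070, -12561391], [81888091, -31946894]]
... * rho(a^-1) = [[1, 2], [0, 1]]  ->  [[32198070, 51834749], [81888091, 131829288]]
tr = 32198070 + 131829288 = 164027358

164027358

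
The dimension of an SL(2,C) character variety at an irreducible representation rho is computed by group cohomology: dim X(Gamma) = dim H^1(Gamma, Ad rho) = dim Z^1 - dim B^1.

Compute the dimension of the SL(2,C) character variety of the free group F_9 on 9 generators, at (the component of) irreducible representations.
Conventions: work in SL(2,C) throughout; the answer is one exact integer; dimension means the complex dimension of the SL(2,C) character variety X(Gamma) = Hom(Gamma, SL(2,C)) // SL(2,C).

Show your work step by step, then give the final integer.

24

Here Gamma is free of rank 9 — no relator constrains a cocycle.
So Z^1 = (sl_2)^9 in full: dim Z^1 = 27.
Irreducibility makes the coboundary map sl_2 -> Z^1 injective (trivial centralizer), so dim B^1 = 3.
dim X = dim H^1 = dim Z^1 - dim B^1 = 27 - 3 = 24.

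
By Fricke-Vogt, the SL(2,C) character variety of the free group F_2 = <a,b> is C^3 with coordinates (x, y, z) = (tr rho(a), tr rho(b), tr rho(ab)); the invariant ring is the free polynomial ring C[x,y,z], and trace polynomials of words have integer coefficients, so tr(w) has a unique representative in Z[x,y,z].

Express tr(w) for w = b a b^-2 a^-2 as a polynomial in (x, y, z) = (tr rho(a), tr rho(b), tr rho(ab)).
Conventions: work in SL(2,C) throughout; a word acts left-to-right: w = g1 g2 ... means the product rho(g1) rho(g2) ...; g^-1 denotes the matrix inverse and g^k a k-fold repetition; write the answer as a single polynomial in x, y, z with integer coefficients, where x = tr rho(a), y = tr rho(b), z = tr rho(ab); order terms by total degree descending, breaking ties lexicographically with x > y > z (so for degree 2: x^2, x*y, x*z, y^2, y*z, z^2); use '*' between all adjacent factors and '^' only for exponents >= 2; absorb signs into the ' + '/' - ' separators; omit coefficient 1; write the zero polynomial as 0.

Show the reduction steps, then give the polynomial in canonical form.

use: trace(b a b) = trace(b) * trace(a b) - trace(a)  (reduce the b square) = y*z - x
apply: trace(b a b a) = trace(a b) * trace(a b) - trace(1)  (split on a) = z^2 - 2
apply: trace(a^-1 b a b) = trace(b a b) * trace(a) - trace(b a b a)  (eliminate a^-1) = x*y*z - x^2 - z^2 + 2
use: trace(a^-1 b a b^-1) = trace(a^-1 b a) * trace(b) - trace(a^-1 b a b)  (eliminate b^-1) = -x*y*z + x^2 + y^2 + z^2 - 2
apply: trace(b^-1 a^-2 b a) = trace(a^-1 b a b^-1) * trace(a) - trace(a^-1 b a b^-1 a)  (eliminate a^-1) = -x^2*y*z + x^3 + x*y^2 + x*z^2 - 3*x
trace(a^-1 b) = trace(b) * trace(a) - trace(b a)  (eliminate a^-1) = x*y - z
trace(b a b^-2 a^-2) = trace(b^-1 a^-2 b a) * trace(b) - trace(b^-1 a^-2 b a b)  (eliminate b^-1) = -x^2*y^2*z + x^3*y + x*y^3 + x*y*z^2 - 4*x*y + z

-x^2*y^2*z + x^3*y + x*y^3 + x*y*z^2 - 4*x*y + z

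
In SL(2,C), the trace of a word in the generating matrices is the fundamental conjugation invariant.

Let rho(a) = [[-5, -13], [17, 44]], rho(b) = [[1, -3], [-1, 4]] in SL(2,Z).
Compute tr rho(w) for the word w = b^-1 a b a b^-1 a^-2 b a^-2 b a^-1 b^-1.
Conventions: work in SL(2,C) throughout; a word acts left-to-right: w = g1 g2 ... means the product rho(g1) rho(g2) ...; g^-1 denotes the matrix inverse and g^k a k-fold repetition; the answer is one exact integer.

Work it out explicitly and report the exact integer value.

rho(b^-1) = [[4, 3], [1, 1]]
... * rho(a) = [[-5, -13], [17, 44]]  ->  [[31, 80], [12, 31]]
... * rho(b) = [[1, -3], [-1, 4]]  ->  [[-49, 227], [-19, 88]]
... * rho(a) = [[-5, -13], [17, 44]]  ->  [[4104, 10625], [1591, 4119]]
... * rho(b^-1) = [[4, 3], [1, 1]]  ->  [[27041, 22937], [10483, 8892]]
... * rho(a^-1) = [[44, 13], [-17, -5]]  ->  [[799875, 236848], [310088, 91819]]
... * rho(a^-1) = [[44, 13], [-17, -5]]  ->  [[31168084, 9214135], [12082949, 3572049]]
... * rho(b) = [[1, -3], [-1, 4]]  ->  [[21953949, -56647712], [8510900, -21960651]]
... * rho(a^-1) = [[44, 13], [-17, -5]]  ->  [[1928984860, 568639897], [747810667, 220444955]]
... * rho(a^-1) = [[44, 13], [-17, -5]]  ->  [[75208455591, 22233603695], [29156105113, 8619313896]]
... * rho(b) = [[1, -3], [-1, 4]]  ->  [[52974851896, -136690951993], [20536791217, -52991059755]]
... * rho(a^-1) = [[44, 13], [-17, -5]]  ->  [[4654639667305, 1372127834613], [1804466829383, 531933584596]]
... * rho(b^-1) = [[4, 3], [1, 1]]  ->  [[19990686503833, 15336046836528], [7749800902128, 5945334072745]]
tr = 19990686503833 + 5945334072745 = 25936020576578

25936020576578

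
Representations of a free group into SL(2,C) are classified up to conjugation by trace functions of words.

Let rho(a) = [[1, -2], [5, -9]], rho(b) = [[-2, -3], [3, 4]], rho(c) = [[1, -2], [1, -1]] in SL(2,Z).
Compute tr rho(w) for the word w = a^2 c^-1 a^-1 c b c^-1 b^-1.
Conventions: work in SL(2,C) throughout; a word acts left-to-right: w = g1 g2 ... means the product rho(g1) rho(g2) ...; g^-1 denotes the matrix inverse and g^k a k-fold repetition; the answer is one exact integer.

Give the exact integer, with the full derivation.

40871

rho(a) = [[1, -2], [5, -9]]
... * rho(a) = [[1, -2], [5, -9]]  ->  [[-9, 16], [-40, 71]]
... * rho(c^-1) = [[-1, 2], [-1, 1]]  ->  [[-7, -2], [-31, -9]]
... * rho(a^-1) = [[-9, 2], [-5, 1]]  ->  [[73, -16], [324, -71]]
... * rho(c) = [[1, -2], [1, -1]]  ->  [[57, -130], [253, -577]]
... * rho(b) = [[-2, -3], [3, 4]]  ->  [[-504, -691], [-2237, -3067]]
... * rho(c^-1) = [[-1, 2], [-1, 1]]  ->  [[1195, -1699], [5304, -7541]]
... * rho(b^-1) = [[4, 3], [-3, -2]]  ->  [[9877, 6983], [43839, 30994]]
tr = 9877 + 30994 = 40871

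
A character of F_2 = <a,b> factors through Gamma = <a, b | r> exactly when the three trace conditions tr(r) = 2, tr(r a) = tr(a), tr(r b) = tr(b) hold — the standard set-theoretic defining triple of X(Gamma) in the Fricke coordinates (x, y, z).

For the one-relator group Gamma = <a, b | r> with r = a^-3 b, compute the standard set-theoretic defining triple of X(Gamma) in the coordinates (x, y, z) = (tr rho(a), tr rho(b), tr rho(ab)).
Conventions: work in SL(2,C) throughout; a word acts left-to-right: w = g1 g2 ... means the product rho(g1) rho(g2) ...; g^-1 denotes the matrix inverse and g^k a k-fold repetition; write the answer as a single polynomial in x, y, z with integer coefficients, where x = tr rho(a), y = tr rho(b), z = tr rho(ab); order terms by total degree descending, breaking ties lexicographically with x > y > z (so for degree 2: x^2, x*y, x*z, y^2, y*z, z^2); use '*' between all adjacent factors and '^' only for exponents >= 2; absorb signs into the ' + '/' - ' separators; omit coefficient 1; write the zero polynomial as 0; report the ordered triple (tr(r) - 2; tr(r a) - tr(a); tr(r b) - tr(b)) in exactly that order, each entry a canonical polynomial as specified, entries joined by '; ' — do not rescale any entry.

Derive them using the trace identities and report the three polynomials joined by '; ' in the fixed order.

tr(b a^-1) = tr(b) * tr(a) - tr(b a)   [inverse elimination on a] = x*y - z
tr(a^-2 b) = tr(b a^-1) * tr(a) - tr(b)   [inverse elimination on a] = x^2*y - x*z - y
reduce: tr(a^-3 b) = tr(a^-2 b) * tr(a) - tr(a^-2 b a)   [inverse elimination on a] = x^3*y - x^2*z - 2*x*y + z
tr(b^2) = tr(b) * tr(b) - tr(1)   [square of b] = y^2 - 2
tr(b^2 a) = tr(b) * tr(a b) - tr(a)   [square of b] = y*z - x
tr(a^-1 b^2) = tr(b^2) * tr(a) - tr(b^2 a)   [inverse elimination on a] = x*y^2 - y*z - x
tr(b^2 a^-2) = tr(a^-1 b^2) * tr(a) - tr(a^-1 b^2 a)   [inverse elimination on a] = x^2*y^2 - x*y*z - x^2 - y^2 + 2
reduce: tr(a^-3 b^2) = tr(b^2 a^-2) * tr(a) - tr(b^2 a^-1)   [inverse elimination on a] = x^3*y^2 - x^2*y*z - x^3 - 2*x*y^2 + y*z + 3*x
assemble the triple (tr(r) - 2; tr(r a) - x; tr(r b) - y)

x^3*y - x^2*z - 2*x*y + z - 2; x^2*y - x*z - x - y; x^3*y^2 - x^2*y*z - x^3 - 2*x*y^2 + y*z + 3*x - y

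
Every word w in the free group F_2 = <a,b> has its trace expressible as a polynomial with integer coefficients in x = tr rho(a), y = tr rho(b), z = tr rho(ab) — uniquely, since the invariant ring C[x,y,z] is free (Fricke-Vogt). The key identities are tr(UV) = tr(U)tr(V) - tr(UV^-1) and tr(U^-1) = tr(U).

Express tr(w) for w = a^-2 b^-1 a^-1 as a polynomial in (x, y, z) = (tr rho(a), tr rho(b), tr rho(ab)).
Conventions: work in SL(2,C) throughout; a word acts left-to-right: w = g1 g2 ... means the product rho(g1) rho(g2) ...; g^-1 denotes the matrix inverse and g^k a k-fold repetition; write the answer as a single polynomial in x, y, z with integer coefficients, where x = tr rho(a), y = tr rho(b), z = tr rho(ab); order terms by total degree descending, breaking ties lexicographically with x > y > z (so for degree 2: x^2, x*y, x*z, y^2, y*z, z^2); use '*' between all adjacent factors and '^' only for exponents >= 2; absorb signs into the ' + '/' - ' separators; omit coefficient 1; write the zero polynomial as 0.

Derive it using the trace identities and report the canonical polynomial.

so trace(b^-1) = trace(b) = y
so trace(b^-1 a) = trace(a)*trace(b) - trace(a b)   [inverse elimination on b] = x*y - z
trace(a^-1 b^-1) = trace(b^-1)*trace(a) - trace(b^-1 a)   [inverse elimination on a] = z
trace(a^-1 b^-1 a^-1) = trace(a^-1 b^-1)*trace(a) - trace(a^-1 b^-1 a)   [inverse elimination on a] = x*z - y
trace(a^-2 b^-1 a^-1) = trace(a^-1 b^-1 a^-1)*trace(a) - trace(a^-1 b^-1)   [inverse elimination on a] = x^2*z - x*y - z

x^2*z - x*y - z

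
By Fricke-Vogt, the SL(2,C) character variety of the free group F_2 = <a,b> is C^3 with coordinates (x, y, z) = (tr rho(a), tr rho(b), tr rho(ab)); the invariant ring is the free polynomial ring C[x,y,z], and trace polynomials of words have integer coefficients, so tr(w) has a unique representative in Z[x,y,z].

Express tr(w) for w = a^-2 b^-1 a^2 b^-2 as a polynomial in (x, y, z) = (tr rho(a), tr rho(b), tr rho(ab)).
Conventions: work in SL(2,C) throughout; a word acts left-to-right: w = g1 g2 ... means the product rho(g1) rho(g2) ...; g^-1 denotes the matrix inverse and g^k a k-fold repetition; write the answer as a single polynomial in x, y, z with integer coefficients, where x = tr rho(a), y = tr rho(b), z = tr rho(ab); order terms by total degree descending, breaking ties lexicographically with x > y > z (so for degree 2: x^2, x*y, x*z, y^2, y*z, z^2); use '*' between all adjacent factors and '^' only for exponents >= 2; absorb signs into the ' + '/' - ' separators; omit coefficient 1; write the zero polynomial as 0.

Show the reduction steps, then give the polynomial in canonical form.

x^3*y^2*z - x^4*y - x^2*y^3 - x^2*y*z^2 + 4*x^2*y + y^3 - 3*y

tr(a b^-1) = tr(a) * tr(b) - tr(a b) = x*y - z
tr(b^2 a) = tr(b) * tr(a b) - tr(a) = y*z - x
tr(b^2) = tr(b) * tr(b) - tr(1) = y^2 - 2
and tr(b a^2 b) = tr(a) * tr(b^2 a) - tr(b^2) = x*y*z - x^2 - y^2 + 2
next, tr(b a b a) = tr(b a) * tr(b a) - tr(1)   [split at repeated b] = z^2 - 2
next, tr(b a^2 b a) = tr(a) * tr(b a b a) - tr(b a b) = x*z^2 - y*z - x
tr(a^-1 b a^2 b) = tr(b a^2 b) * tr(a) - tr(b a^2 b a) = x^2*y*z - x^3 - x*y^2 - x*z^2 + y*z + 3*x
tr(a^2 b^-1 a^-1 b) = tr(a^-1 b a^2) * tr(b) - tr(a^-1 b a^2 b) = -x^2*y*z + x^3 + x*y^2 + x*z^2 - 3*x
and tr(a^-1 b^-1 a^2 b^-1) = tr(a^2 b^-1 a^-1) * tr(b) - tr(a^2 b^-1 a^-1 b) = x^2*y*z - x^3 - x*z^2 - y*z + 3*x
next, tr(b^-1 a^2 b^-2 a^-1) = tr(a^-1 b^-1 a^2 b^-1) * tr(b) - tr(a^-1 b^-1 a^2) = x^2*y^2*z - x^3*y - x*y*z^2 - y^2*z + 2*x*y + z
and tr(a^2) = tr(a) * tr(a) - tr(1) = x^2 - 2
next, tr(a^2 b) = tr(a) * tr(b a) - tr(b) = x*z - y
and tr(b^-1 a^2) = tr(a^2) * tr(b) - tr(a^2 b) = x^2*y - x*z - y
tr(b^-2 a^2) = tr(b^-1 a^2) * tr(b) - tr(b^-1 a^2 b) = x^2*y^2 - x*y*z - x^2 - y^2 + 2
next, tr(b^-1 a^2 b^-2) = tr(b^-2 a^2) * tr(b) - tr(b^-2 a^2 b) = x^2*y^3 - x*y^2*z - 2*x^2*y - y^3 + x*z + 3*y
next, tr(a^-2 b^-1 a^2 b^-2) = tr(b^-1 a^2 b^-2 a^-1) * tr(a) - tr(b^-1 a^2 b^-2) = x^3*y^2*z - x^4*y - x^2*y^3 - x^2*y*z^2 + 4*x^2*y + y^3 - 3*y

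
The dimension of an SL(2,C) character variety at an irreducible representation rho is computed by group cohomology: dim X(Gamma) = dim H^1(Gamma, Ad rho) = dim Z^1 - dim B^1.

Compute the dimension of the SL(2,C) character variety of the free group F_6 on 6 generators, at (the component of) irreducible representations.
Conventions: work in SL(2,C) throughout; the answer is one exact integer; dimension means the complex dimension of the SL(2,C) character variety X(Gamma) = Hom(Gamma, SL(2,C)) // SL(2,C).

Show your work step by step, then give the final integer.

Here Gamma is free of rank 6 — no relator constrains a cocycle.
So Z^1 = (sl_2)^6 in full: dim Z^1 = 18.
dim B^1 = 3: the coboundary map is injective because an irreducible image has centralizer 0 in sl_2.
dim X = dim H^1 = dim Z^1 - dim B^1 = 18 - 3 = 15.

15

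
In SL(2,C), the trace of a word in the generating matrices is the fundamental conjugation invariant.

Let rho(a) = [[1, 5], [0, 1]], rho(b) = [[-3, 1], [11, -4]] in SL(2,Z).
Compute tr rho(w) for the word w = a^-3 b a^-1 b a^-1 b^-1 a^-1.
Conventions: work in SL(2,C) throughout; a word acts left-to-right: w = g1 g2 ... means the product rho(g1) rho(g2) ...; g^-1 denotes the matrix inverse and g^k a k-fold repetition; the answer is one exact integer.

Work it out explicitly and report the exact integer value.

rho(a^-1) = [[1, -5], [0, 1]]
... * rho(a^-1) = [[1, -5], [0, 1]]  ->  [[1, -10], [0, 1]]
... * rho(a^-1) = [[1, -5], [0, 1]]  ->  [[1, -15], [0, 1]]
... * rho(b) = [[-3, 1], [11, -4]]  ->  [[-168, 61], [11, -4]]
... * rho(a^-1) = [[1, -5], [0, 1]]  ->  [[-168, 901], [11, -59]]
... * rho(b) = [[-3, 1], [11, -4]]  ->  [[10415, -3772], [-682, 247]]
... * rho(a^-1) = [[1, -5], [0, 1]]  ->  [[10415, -55847], [-682, 3657]]
... * rho(b^-1) = [[-4, -1], [-11, -3]]  ->  [[572657, 157126], [-37499, -10289]]
... * rho(a^-1) = [[1, -5], [0, 1]]  ->  [[572657, -2706159], [-37499, 177206]]
tr = 572657 + 177206 = 749863

749863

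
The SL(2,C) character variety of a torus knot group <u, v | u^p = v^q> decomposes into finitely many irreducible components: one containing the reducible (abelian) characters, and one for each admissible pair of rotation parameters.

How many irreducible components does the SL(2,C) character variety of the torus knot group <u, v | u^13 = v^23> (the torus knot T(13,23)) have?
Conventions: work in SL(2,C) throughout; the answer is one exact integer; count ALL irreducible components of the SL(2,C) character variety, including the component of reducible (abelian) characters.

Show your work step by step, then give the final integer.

133

Gamma = < u, v | u^13 = v^23 > (torus knot T(13,23)); the central element u^13 = v^23 acts as +I or -I in any irreducible SL(2,C) representation.
This locks tr(u) to 2*cos(pi*alpha/13), alpha in 1..12, and tr(v) to 2*cos(pi*beta/23), beta in 1..22, on each component of irreducible characters.
Consistency of u^13 = (-1)^alpha I with v^23 = (-1)^beta I forces alpha = beta (mod 2).
Counting: 6 odd alphas x 11 odd betas + 6 even alphas x 11 even betas = 66 + 66 = 132.
components with irreducible characters: 132; plus the single component of reducible (abelian) characters: total 133.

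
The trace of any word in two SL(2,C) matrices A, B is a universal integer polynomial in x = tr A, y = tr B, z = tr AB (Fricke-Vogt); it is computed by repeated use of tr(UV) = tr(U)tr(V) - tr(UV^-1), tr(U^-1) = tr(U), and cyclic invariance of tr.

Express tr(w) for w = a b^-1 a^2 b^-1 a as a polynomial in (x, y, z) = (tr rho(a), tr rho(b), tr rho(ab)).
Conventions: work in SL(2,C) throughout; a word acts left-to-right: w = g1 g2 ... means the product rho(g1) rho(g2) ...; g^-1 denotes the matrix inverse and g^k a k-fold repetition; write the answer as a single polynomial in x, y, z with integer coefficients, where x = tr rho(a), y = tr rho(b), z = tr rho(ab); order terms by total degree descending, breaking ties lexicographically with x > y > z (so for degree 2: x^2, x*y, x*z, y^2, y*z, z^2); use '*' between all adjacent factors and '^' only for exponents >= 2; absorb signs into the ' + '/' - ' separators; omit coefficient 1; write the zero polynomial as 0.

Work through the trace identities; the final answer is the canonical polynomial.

x^4*y^2 - 2*x^3*y*z - 2*x^2*y^2 + x^2*z^2 + 2*x*y*z + y^2 - 2

tr(a^2) = tr(a) * tr(a) - tr(1)   [square of a] = x^2 - 2
tr(a^3) = tr(a) * tr(a^2) - tr(a)   [square of a] = x^3 - 3*x
tr(a^4) = tr(a) * tr(a^3) - tr(a^2)   [square of a] = x^4 - 4*x^2 + 2
use: tr(b a^2) = tr(a) * tr(b a) - tr(b)   [square of a] = x*z - y
tr(a^2 b a) = tr(a) * tr(b a^2) - tr(b a)   [square of a] = x^2*z - x*y - z
apply: tr(a^4 b) = tr(a) * tr(a^2 b a) - tr(a^2 b)   [square of a] = x^3*z - x^2*y - 2*x*z + y
tr(a^2 b^-1 a^2) = tr(a^4) * tr(b) - tr(a^4 b)   [inverse elimination on b] = x^4*y - x^3*z - 3*x^2*y + 2*x*z + y
apply: tr(b a b a) = tr(b a) * tr(b a) - tr(1)   [split at a repeated b] = z^2 - 2
tr(b a b) = tr(b) * tr(a b) - tr(a)   [square of b] = y*z - x
apply: tr(b a^2 b a) = tr(a) * tr(b a b a) - tr(b a b)   [square of a] = x*z^2 - y*z - x
tr(b a^2 b) = tr(b) * tr(a^2 b) - tr(a^2)   [square of b] = x*y*z - x^2 - y^2 + 2
tr(a^2 b a^2 b) = tr(a) * tr(b a^2 b a) - tr(b a^2 b)   [square of a] = x^2*z^2 - 2*x*y*z + y^2 - 2
tr(a^2 b^-1 a^2 b) = tr(a^2 b a^2) * tr(b) - tr(a^2 b a^2 b)   [inverse elimination on b] = x^3*y*z - x^2*y^2 - x^2*z^2 + 2
tr(a b^-1 a^2 b^-1 a) = tr(a^2 b^-1 a^2) * tr(b) - tr(a^2 b^-1 a^2 b)   [inverse elimination on b] = x^4*y^2 - 2*x^3*y*z - 2*x^2*y^2 + x^2*z^2 + 2*x*y*z + y^2 - 2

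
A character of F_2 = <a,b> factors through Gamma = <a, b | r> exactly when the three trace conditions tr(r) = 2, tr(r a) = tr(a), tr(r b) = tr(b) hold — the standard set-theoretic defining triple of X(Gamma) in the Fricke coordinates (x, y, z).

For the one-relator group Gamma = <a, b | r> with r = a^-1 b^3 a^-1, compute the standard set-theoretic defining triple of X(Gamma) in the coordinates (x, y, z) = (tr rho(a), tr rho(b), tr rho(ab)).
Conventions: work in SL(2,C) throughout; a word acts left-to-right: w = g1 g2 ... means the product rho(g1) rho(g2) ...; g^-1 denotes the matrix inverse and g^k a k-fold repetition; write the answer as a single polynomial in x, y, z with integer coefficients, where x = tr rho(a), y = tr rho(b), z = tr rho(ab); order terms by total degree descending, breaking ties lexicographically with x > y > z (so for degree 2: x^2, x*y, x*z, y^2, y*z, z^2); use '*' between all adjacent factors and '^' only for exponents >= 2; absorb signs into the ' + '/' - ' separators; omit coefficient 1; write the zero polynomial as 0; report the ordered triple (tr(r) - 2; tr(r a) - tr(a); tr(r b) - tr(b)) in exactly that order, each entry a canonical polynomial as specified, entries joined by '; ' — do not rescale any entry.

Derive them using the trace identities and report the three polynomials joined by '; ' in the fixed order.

x^2*y^3 - x*y^2*z - 2*x^2*y - y^3 + x*z + 3*y - 2; x*y^3 - y^2*z - 2*x*y - x + z; x^2*y^4 - 2*x*y^3*z - 2*x^2*y^2 + y^2*z^2 + 3*x*y*z - y^2 - z^2 - y + 2

trace(b^2) = trace(b)*trace(b) - trace(1) = y^2 - 2
trace(b^3) = trace(b)*trace(b^2) - trace(b) = y^3 - 3*y
trace(a b^2) = trace(b)*trace(a b) - trace(a) = y*z - x
trace(b^3 a) = trace(b)*trace(a b^2) - trace(a b) = y^2*z - x*y - z
trace(a^-1 b^3) = trace(b^3)*trace(a) - trace(b^3 a) = x*y^3 - y^2*z - 2*x*y + z
trace(a^-1 b^3 a^-1) = trace(a^-1 b^3)*trace(a) - trace(a^-1 b^3 a) = x^2*y^3 - x*y^2*z - 2*x^2*y - y^3 + x*z + 3*y
trace(b^4) = trace(b)*trace(b^3) - trace(b^2) = y^4 - 4*y^2 + 2
trace(b^4 a) = trace(b)*trace(b a b^2) - trace(b a b) = y^3*z - x*y^2 - 2*y*z + x
trace(b^3 a^-1 b) = trace(b^4)*trace(a) - trace(b^4 a) = x*y^4 - y^3*z - 3*x*y^2 + 2*y*z + x
trace(a b a b) = trace(b a)*trace(b a) - trace(1) = z^2 - 2
trace(a b a) = trace(a)*trace(b a) - trace(b) = x*z - y
trace(a b a b^2) = trace(b)*trace(a b a b) - trace(a b a) = y*z^2 - x*z - y
trace(b a b^3 a) = trace(b)*trace(a b a b^2) - trace(a b a b) = y^2*z^2 - x*y*z - y^2 - z^2 + 2
trace(b^3 a^-1 b a) = trace(b a b^3)*trace(a) - trace(b a b^3 a) = x*y^3*z - x^2*y^2 - y^2*z^2 - x*y*z + x^2 + y^2 + z^2 - 2
trace(a^-1 b^3 a^-1 b) = trace(b^3 a^-1 b)*trace(a) - trace(b^3 a^-1 b a) = x^2*y^4 - 2*x*y^3*z - 2*x^2*y^2 + y^2*z^2 + 3*x*y*z - y^2 - z^2 + 2
assemble the triple (trace(r) - 2; trace(r a) - x; trace(r b) - y)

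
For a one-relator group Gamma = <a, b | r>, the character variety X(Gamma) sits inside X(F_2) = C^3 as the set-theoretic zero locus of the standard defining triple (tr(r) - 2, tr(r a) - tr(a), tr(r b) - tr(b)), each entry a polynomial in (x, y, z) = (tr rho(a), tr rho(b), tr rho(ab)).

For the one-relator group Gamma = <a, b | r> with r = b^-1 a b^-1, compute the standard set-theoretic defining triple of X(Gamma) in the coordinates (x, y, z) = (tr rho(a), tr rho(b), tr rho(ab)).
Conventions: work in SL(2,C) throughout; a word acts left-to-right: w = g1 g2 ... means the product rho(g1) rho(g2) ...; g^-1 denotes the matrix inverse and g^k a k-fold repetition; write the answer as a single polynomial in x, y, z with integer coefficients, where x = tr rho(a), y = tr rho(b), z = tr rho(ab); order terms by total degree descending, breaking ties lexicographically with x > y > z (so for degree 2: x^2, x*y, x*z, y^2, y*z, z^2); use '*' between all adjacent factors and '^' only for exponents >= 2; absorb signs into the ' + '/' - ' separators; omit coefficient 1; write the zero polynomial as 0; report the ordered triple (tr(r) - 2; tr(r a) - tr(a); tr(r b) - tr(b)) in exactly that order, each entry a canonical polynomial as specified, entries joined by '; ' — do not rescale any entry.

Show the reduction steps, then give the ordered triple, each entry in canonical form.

tr(a b^-1) = tr(a) tr(b) - tr(a b)   [inverse elimination on b] = x*y - z
tr(b^-1 a b^-1) = tr(a b^-1) tr(b) - tr(a)   [inverse elimination on b] = x*y^2 - y*z - x
tr(a^2) = tr(a) tr(a) - tr(1) = x^2 - 2
tr(a^2 b) = tr(a) tr(b a) - tr(b) = x*z - y
tr(a b^-1 a) = tr(a^2) tr(b) - tr(a^2 b) = x^2*y - x*z - y
tr(a b a b) = tr(a b) tr(a b) - tr(1)   [split at repeated a] = z^2 - 2
tr(a b^-1 a b) = tr(a b a) tr(b) - tr(a b a b) = x*y*z - y^2 - z^2 + 2
tr(b^-1 a b^-1 a) = tr(a b^-1 a) tr(b) - tr(a b^-1 a b) = x^2*y^2 - 2*x*y*z + z^2 - 2
assemble the triple (tr(r) - 2; tr(r a) - x; tr(r b) - y)

x*y^2 - y*z - x - 2; x^2*y^2 - 2*x*y*z + z^2 - x - 2; x*y - y - z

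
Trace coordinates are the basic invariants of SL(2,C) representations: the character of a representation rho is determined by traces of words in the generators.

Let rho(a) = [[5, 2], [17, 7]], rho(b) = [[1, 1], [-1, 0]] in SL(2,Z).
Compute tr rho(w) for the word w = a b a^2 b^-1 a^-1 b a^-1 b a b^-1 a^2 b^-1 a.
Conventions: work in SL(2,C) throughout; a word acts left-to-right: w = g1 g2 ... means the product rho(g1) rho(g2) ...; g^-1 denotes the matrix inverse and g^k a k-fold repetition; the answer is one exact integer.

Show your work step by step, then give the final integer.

rho(a) = [[5, 2], [17, 7]]
... * rho(b) = [[1, 1], [-1, 0]]  ->  [[3, 5], [10, 17]]
... * rho(a) = [[5, 2], [17, 7]]  ->  [[100, 41], [339, 139]]
... * rho(a) = [[5, 2], [17, 7]]  ->  [[1197, 487], [4058, 1651]]
... * rho(b^-1) = [[0, -1], [1, 1]]  ->  [[487, -710], [1651, -2407]]
... * rho(a^-1) = [[7, -2], [-17, 5]]  ->  [[15479, -4524], [52476, -15337]]
... * rho(b) = [[1, 1], [-1, 0]]  ->  [[20003, 15479], [67813, 52476]]
... * rho(a^-1) = [[7, -2], [-17, 5]]  ->  [[-123122, 37389], [-417401, 126754]]
... * rho(b) = [[1, 1], [-1, 0]]  ->  [[-160511, -123122], [-544155, -417401]]
... * rho(a) = [[5, 2], [17, 7]]  ->  [[-2895629, -1182876], [-9816592, -4010117]]
... * rho(b^-1) = [[0, -1], [1, 1]]  ->  [[-1182876, 1712753], [-4010117, 5806475]]
... * rho(a) = [[5, 2], [17, 7]]  ->  [[23202421, 9623519], [78659490, 32625091]]
... * rho(a) = [[5, 2], [17, 7]]  ->  [[279611928, 113769475], [947923997, 385694617]]
... * rho(b^-1) = [[0, -1], [1, 1]]  ->  [[113769475, -165842453], [385694617, -562229380]]
... * rho(a) = [[5, 2], [17, 7]]  ->  [[-2250474326, -933358221], [-7629426375, -3164216426]]
tr = -2250474326 + -3164216426 = -5414690752

-5414690752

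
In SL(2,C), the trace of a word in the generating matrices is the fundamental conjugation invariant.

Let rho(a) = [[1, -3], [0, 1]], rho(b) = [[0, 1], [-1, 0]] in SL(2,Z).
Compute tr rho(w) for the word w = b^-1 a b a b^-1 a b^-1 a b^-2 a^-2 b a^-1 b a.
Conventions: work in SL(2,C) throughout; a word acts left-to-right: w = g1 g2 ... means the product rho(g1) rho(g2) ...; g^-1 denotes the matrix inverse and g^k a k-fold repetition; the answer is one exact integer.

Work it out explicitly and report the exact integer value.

rho(b^-1) = [[0, -1], [1, 0]]
... * rho(a) = [[1, -3], [0, 1]]  ->  [[0, -1], [1, -3]]
... * rho(b) = [[0, 1], [-1, 0]]  ->  [[1, 0], [3, 1]]
... * rho(a) = [[1, -3], [0, 1]]  ->  [[1, -3], [3, -8]]
... * rho(b^-1) = [[0, -1], [1, 0]]  ->  [[-3, -1], [-8, -3]]
... * rho(a) = [[1, -3], [0, 1]]  ->  [[-3, 8], [-8, 21]]
... * rho(b^-1) = [[0, -1], [1, 0]]  ->  [[8, 3], [21, 8]]
... * rho(a) = [[1, -3], [0, 1]]  ->  [[8, -21], [21, -55]]
... * rho(b^-1) = [[0, -1], [1, 0]]  ->  [[-21, -8], [-55, -21]]
... * rho(b^-1) = [[0, -1], [1, 0]]  ->  [[-8, 21], [-21, 55]]
... * rho(a^-1) = [[1, 3], [0, 1]]  ->  [[-8, -3], [-21, -8]]
... * rho(a^-1) = [[1, 3], [0, 1]]  ->  [[-8, -27], [-21, -71]]
... * rho(b) = [[0, 1], [-1, 0]]  ->  [[27, -8], [71, -21]]
... * rho(a^-1) = [[1, 3], [0, 1]]  ->  [[27, 73], [71, 192]]
... * rho(b) = [[0, 1], [-1, 0]]  ->  [[-73, 27], [-192, 71]]
... * rho(a) = [[1, -3], [0, 1]]  ->  [[-73, 246], [-192, 647]]
tr = -73 + 647 = 574

574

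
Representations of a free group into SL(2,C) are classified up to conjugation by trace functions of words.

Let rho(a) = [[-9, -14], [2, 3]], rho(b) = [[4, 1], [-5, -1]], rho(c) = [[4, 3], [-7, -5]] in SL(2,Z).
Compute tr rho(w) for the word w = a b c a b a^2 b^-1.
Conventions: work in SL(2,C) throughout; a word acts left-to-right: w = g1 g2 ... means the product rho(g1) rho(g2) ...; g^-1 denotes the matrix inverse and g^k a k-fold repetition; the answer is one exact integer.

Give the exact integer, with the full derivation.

rho(a) = [[-9, -14], [2, 3]]
... * rho(b) = [[4, 1], [-5, -1]]  ->  [[34, 5], [-7, -1]]
... * rho(c) = [[4, 3], [-7, -5]]  ->  [[101, 77], [-21, -16]]
... * rho(a) = [[-9, -14], [2, 3]]  ->  [[-755, -1183], [157, 246]]
... * rho(b) = [[4, 1], [-5, -1]]  ->  [[2895, 428], [-602, -89]]
... * rho(a) = [[-9, -14], [2, 3]]  ->  [[-25199, -39246], [5240, 8161]]
... * rho(a) = [[-9, -14], [2, 3]]  ->  [[148299, 235048], [-30838, -48877]]
... * rho(b^-1) = [[-1, -1], [5, 4]]  ->  [[1026941, 791893], [-213547, -164670]]
tr = 1026941 + -164670 = 862271

862271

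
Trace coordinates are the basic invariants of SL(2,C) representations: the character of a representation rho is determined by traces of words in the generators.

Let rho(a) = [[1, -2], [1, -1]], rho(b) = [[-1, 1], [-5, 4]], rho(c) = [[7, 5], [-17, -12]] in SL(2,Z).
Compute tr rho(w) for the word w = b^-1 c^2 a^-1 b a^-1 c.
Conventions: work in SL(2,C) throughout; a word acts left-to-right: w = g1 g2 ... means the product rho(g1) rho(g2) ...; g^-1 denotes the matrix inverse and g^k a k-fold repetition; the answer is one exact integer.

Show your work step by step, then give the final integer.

-110247

rho(b^-1) = [[4, -1], [5, -1]]
... * rho(c) = [[7, 5], [-17, -12]]  ->  [[45, 32], [52, 37]]
... * rho(c) = [[7, 5], [-17, -12]]  ->  [[-229, -159], [-265, -184]]
... * rho(a^-1) = [[-1, 2], [-1, 1]]  ->  [[388, -617], [449, -714]]
... * rho(b) = [[-1, 1], [-5, 4]]  ->  [[2697, -2080], [3121, -2407]]
... * rho(a^-1) = [[-1, 2], [-1, 1]]  ->  [[-617, 3314], [-714, 3835]]
... * rho(c) = [[7, 5], [-17, -12]]  ->  [[-60657, -42853], [-70193, -49590]]
tr = -60657 + -49590 = -110247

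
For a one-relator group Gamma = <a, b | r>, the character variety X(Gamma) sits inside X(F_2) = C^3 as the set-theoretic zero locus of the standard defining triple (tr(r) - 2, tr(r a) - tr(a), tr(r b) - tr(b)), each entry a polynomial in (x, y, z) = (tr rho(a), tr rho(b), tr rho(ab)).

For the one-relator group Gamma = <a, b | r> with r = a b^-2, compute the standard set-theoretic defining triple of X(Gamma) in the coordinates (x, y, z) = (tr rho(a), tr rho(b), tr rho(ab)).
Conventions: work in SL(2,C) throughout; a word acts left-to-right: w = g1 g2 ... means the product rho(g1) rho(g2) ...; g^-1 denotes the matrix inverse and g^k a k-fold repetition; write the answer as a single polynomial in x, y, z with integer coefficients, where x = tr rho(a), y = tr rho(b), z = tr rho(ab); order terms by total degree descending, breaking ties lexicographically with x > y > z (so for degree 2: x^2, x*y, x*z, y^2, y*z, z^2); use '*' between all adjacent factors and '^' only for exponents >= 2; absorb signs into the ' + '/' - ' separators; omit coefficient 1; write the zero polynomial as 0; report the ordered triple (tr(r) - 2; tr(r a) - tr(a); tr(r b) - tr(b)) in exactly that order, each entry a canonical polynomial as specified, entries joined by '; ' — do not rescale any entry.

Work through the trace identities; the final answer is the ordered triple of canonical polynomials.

tr(a b^-1) = tr(a) * tr(b) - tr(a b)  (eliminate b^-1) = x*y - z
so tr(a b^-2) = tr(a b^-1) * tr(b) - tr(a)  (eliminate b^-1) = x*y^2 - y*z - x
reduce: tr(a^2) = tr(a) * tr(a) - tr(1)   [square of a] = x^2 - 2
reduce: tr(a^2 b) = tr(a) * tr(b a) - tr(b)   [square of a] = x*z - y
tr(b^-1 a^2) = tr(a^2) * tr(b) - tr(a^2 b)   [inverse elimination on b] = x^2*y - x*z - y
tr(a b^-2 a) = tr(b^-1 a^2) * tr(b) - tr(b^-1 a^2 b)   [inverse elimination on b] = x^2*y^2 - x*y*z - x^2 - y^2 + 2
assemble the triple (tr(r) - 2; tr(r a) - x; tr(r b) - y)

x*y^2 - y*z - x - 2; x^2*y^2 - x*y*z - x^2 - y^2 - x + 2; x*y - y - z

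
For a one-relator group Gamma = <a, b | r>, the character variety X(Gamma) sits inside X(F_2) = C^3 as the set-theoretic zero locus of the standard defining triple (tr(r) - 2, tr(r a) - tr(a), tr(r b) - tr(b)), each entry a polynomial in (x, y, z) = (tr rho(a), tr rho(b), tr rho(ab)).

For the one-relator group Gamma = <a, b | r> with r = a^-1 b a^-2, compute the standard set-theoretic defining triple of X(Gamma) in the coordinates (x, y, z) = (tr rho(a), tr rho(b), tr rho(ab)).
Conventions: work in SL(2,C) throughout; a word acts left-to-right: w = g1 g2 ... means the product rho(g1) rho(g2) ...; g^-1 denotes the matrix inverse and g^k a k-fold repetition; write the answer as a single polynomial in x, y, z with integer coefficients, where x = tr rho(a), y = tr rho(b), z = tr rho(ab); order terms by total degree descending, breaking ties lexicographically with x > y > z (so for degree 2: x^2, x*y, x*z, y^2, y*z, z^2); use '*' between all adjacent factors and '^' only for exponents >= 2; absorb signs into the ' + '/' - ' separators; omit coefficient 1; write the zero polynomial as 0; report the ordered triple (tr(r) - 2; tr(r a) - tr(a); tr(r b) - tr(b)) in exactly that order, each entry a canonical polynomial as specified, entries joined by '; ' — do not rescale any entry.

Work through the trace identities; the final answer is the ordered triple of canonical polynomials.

x^3*y - x^2*z - 2*x*y + z - 2; x^2*y - x*z - x - y; x^3*y^2 - 2*x^2*y*z - x*y^2 + x*z^2 + y*z - x - y

tr(a^-1 b) = tr(b) tr(a) - tr(b a)  (eliminate a^-1) = x*y - z
tr(a^-1 b a^-1) = tr(a^-1 b) tr(a) - tr(a^-1 b a)  (eliminate a^-1) = x^2*y - x*z - y
tr(a^-1 b a^-2) = tr(a^-1 b a^-1) tr(a) - tr(a^-1 b)  (eliminate a^-1) = x^3*y - x^2*z - 2*x*y + z
tr(b^2) = tr(b) tr(b) - tr(1) = y^2 - 2
tr(b^2 a) = tr(b) tr(a b) - tr(a) = y*z - x
tr(b a^-1 b) = tr(b^2) tr(a) - tr(b^2 a) = x*y^2 - y*z - x
tr(b a b a) = tr(a b) tr(a b) - tr(1) = z^2 - 2
tr(b a^-1 b a) = tr(b a b) tr(a) - tr(b a b a) = x*y*z - x^2 - z^2 + 2
tr(a^-1 b a^-1 b) = tr(b a^-1 b) tr(a) - tr(b a^-1 b a) = x^2*y^2 - 2*x*y*z + z^2 - 2
tr(a^-1 b a^-2 b) = tr(a^-1 b a^-1 b) tr(a) - tr(a^-1 b a^-1 b a) = x^3*y^2 - 2*x^2*y*z - x*y^2 + x*z^2 + y*z - x
assemble the triple (tr(r) - 2; tr(r a) - x; tr(r b) - y)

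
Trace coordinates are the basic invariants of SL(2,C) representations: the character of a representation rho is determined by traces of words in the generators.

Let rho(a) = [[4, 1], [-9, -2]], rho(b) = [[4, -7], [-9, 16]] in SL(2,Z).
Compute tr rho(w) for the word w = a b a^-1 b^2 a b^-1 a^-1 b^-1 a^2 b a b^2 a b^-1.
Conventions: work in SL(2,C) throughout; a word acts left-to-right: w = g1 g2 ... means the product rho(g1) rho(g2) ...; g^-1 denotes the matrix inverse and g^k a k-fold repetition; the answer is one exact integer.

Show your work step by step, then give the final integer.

227749402028

rho(a) = [[4, 1], [-9, -2]]
... * rho(b) = [[4, -7], [-9, 16]]  ->  [[7, -12], [-18, 31]]
... * rho(a^-1) = [[-2, -1], [9, 4]]  ->  [[-122, -55], [315, 142]]
... * rho(b) = [[4, -7], [-9, 16]]  ->  [[7, -26], [-18, 67]]
... * rho(b) = [[4, -7], [-9, 16]]  ->  [[262, -465], [-675, 1198]]
... * rho(a) = [[4, 1], [-9, -2]]  ->  [[5233, 1192], [-13482, -3071]]
... * rho(b^-1) = [[16, 7], [9, 4]]  ->  [[94456, 41399], [-243351, -106658]]
... * rho(a^-1) = [[-2, -1], [9, 4]]  ->  [[183679, 71140], [-473220, -183281]]
... * rho(b^-1) = [[16, 7], [9, 4]]  ->  [[3579124, 1570313], [-9221049, -4045664]]
... * rho(a) = [[4, 1], [-9, -2]]  ->  [[183679, 438498], [-473220, -1129721]]
... * rho(a) = [[4, 1], [-9, -2]]  ->  [[-3211766, -693317], [8274609, 1786222]]
... * rho(b) = [[4, -7], [-9, 16]]  ->  [[-6607211, 11389290], [17022438, -29342711]]
... * rho(a) = [[4, 1], [-9, -2]]  ->  [[-128932454, -29385791], [332174151, 75707860]]
... * rho(b) = [[4, -7], [-9, 16]]  ->  [[-251257697, 432354522], [647325864, -1113893297]]
... * rho(b) = [[4, -7], [-9, 16]]  ->  [[-4896221486, 8676476231], [12614343129, -22353573800]]
... * rho(a) = [[4, 1], [-9, -2]]  ->  [[-97673172023, -22249173948], [251639536716, 57321490729]]
... * rho(b^-1) = [[16, 7], [9, 4]]  ->  [[-1763013317900, -772708899953], [4542126004017, 1990762719928]]
tr = -1763013317900 + 1990762719928 = 227749402028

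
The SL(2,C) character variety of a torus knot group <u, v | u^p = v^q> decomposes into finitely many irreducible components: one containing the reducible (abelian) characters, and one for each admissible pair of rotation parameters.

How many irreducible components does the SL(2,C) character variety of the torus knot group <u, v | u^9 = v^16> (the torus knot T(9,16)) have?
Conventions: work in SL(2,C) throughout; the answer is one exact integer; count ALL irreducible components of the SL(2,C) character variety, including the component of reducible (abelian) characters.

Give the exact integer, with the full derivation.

In the torus knot group T(9,16), u^9 = v^16 is central, so an irreducible representation sends it to +I or -I (Schur).
On an irreducible component, tr(u) is locked at 2*cos(pi*alpha/9) for some alpha in 1..8, and tr(v) at 2*cos(pi*beta/16) for some beta in 1..15.
The two central values (-1)^alpha I and (-1)^beta I must be the same matrix, so alpha and beta share a parity.
count pairs: odd alpha (4 choices) x odd beta (8), plus even alpha (4) x even beta (7): 4*8 + 4*7 = 60.
That is 60 components of irreducible characters, and with the reducible (abelian) component the total is 61.

61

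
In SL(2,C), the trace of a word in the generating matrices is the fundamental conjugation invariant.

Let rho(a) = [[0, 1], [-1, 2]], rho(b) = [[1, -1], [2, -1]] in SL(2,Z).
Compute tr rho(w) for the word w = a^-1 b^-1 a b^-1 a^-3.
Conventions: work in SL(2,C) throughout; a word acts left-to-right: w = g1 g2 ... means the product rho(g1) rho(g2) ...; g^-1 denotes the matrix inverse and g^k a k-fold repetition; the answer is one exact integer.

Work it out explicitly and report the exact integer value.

rho(a^-1) = [[2, -1], [1, 0]]
... * rho(b^-1) = [[-1, 1], [-2, 1]]  ->  [[0, 1], [-1, 1]]
... * rho(a) = [[0, 1], [-1, 2]]  ->  [[-1, 2], [-1, 1]]
... * rho(b^-1) = [[-1, 1], [-2, 1]]  ->  [[-3, 1], [-1, 0]]
... * rho(a^-1) = [[2, -1], [1, 0]]  ->  [[-5, 3], [-2, 1]]
... * rho(a^-1) = [[2, -1], [1, 0]]  ->  [[-7, 5], [-3, 2]]
... * rho(a^-1) = [[2, -1], [1, 0]]  ->  [[-9, 7], [-4, 3]]
tr = -9 + 3 = -6

-6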